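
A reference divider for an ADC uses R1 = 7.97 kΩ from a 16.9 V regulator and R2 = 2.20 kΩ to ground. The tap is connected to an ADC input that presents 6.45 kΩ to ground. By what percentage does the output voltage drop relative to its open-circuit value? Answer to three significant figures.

21.1 %

The divider's output (Thévenin) resistance is R1‖R2 = 1.724 kΩ.
Fractional drop under load = R_th/(R_th + R_L) = 1.724 / (1.724 + 6.45) = 0.2109.
So the output falls by 21.1 %.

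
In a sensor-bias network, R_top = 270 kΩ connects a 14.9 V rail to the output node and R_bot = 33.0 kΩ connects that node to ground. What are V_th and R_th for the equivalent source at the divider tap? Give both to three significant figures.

V_th = 1.62 V, R_th = 29.4 kΩ

V_th is the open-circuit tap voltage: 14.9 × 33.0/(270 + 33.0) = 1.62 V.
With the supply zeroed, R_top and R_bot appear in parallel from the tap: R_th = R_top‖R_bot = (270 × 33.0)/303.0 = 29.4 kΩ.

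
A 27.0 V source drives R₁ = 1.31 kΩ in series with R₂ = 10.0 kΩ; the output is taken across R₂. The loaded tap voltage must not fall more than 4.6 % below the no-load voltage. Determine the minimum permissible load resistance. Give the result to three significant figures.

Output resistance R_th = R₁‖R₂ = (1.31 × 10.0)/11.31 = 1.158 kΩ.
The fractional drop is R_th/(R_th + R_L); requiring this ≤ 0.0460 gives R_L ≥ R_th(1/0.0460 − 1) = 1.158 × 20.74 = 24.0 kΩ.

R_L(min) ≈ 24.0 kΩ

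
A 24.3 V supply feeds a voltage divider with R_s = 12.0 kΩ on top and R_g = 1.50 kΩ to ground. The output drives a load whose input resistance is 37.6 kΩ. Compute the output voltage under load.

The load sits in parallel with R_g: R_g‖R_L = (1.50 × 37.6) / (1.50 + 37.6) = 1.442 kΩ.
V_out = 24.3 × 1.442 / (12.0 + 1.442) = 24.3 × 1.442/13.44 = 2.61 V.

V_out ≈ 2.61 V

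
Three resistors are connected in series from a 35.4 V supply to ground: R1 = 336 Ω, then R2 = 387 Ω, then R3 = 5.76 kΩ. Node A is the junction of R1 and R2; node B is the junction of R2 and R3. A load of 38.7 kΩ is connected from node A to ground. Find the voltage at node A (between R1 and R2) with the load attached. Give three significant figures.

Below node A the series string R2+R3 = 6147 Ω sits in parallel with the 38700 Ω load: 5304 Ω.
V_A = 35.4 × 5304/(336 + 5304) = 33.3 V.

V ≈ 33.3 V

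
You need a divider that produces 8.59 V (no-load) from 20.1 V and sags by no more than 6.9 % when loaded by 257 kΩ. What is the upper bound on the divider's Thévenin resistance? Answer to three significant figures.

Loading drop = R_th/(R_th + R_L) ≤ 0.0690, so R_th ≤ R_L · ε/(1−ε) = 257 kΩ × 0.0690/0.9310 = 19.0 kΩ.
(Any R1, R2 with R2/(R1+R2) = 0.427 and R1‖R2 ≤ 19.0 kΩ will meet the spec.)

R_th ≤ 19.0 kΩ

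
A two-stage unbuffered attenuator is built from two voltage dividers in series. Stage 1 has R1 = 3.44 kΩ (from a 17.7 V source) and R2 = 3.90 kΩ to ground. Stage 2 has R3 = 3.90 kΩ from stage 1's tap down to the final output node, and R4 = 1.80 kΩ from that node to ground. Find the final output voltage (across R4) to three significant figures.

Stage 2 presents R3+R4 = 5.700 kΩ as a load on stage 1's tap.
Stage 1's lower leg becomes R2‖(R3+R4) = 2.316 kΩ, so V_mid = 17.7 × 2.316/5.756 = 7.121 V.
Stage 2 is itself unloaded: V_out = V_mid × R4/(R3+R4) = 7.121 × 1.80/5.700 = 2.25 V.

V_out ≈ 2.25 V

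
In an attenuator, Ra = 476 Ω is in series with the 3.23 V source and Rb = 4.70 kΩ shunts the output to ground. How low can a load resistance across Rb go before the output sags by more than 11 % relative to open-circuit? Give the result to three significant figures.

Output resistance R_th = Ra‖Rb = (476 × 4700)/5176 = 432.2 Ω.
The fractional drop is R_th/(R_th + R_L); requiring this ≤ 0.110 gives R_L ≥ R_th(1/0.110 − 1) = 432.2 × 8.091 = 3.50 kΩ.

R_L(min) ≈ 3.50 kΩ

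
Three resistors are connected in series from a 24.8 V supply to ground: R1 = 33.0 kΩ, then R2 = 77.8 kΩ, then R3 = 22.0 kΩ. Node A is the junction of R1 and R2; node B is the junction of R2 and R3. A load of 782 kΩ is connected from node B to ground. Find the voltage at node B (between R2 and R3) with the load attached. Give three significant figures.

V ≈ 4.01 V

At node B, R3 is in parallel with the load: R3‖R_L = 21.40 kΩ.
Below node A the resistance is R2 + (R3‖R_L) = 99.20 kΩ, so V_A = 24.8 × 99.20/132.2 = 18.61 V.
Then V_B = V_A × (R3‖R_L)/(R2 + R3‖R_L) = 18.61 × 21.40/99.20 = 4.01 V.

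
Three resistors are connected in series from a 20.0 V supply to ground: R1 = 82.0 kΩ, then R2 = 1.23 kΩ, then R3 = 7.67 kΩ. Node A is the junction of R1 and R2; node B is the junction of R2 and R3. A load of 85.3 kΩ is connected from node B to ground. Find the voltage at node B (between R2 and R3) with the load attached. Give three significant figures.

V ≈ 1.56 V

At node B, R3 is in parallel with the load: R3‖R_L = 7.037 kΩ.
Below node A the resistance is R2 + (R3‖R_L) = 8.267 kΩ, so V_A = 20.0 × 8.267/90.27 = 1.832 V.
Then V_B = V_A × (R3‖R_L)/(R2 + R3‖R_L) = 1.832 × 7.037/8.267 = 1.56 V.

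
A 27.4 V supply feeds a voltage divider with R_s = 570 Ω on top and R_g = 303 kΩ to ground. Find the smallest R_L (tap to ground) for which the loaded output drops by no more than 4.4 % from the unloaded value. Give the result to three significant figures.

Output resistance R_th = R_s‖R_g = (570 × 303000)/303600 = 568.9 Ω.
The fractional drop is R_th/(R_th + R_L); requiring this ≤ 0.0440 gives R_L ≥ R_th(1/0.0440 − 1) = 568.9 × 21.73 = 12.4 kΩ.

R_L(min) ≈ 12.4 kΩ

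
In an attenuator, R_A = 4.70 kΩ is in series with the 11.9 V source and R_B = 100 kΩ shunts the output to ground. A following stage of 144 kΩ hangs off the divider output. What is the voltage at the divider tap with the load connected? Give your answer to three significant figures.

V_out ≈ 11.0 V

The load sits in parallel with R_B: R_B‖R_L = (100 × 144) / (100 + 144) = 59.02 kΩ.
V_out = 11.9 × 59.02 / (4.70 + 59.02) = 11.9 × 59.02/63.72 = 11.0 V.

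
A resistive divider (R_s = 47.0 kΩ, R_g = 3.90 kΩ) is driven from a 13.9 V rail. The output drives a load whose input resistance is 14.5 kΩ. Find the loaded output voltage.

V_out ≈ 0.853 V

The load sits in parallel with R_g: R_g‖R_L = (3.90 × 14.5) / (3.90 + 14.5) = 3.073 kΩ.
V_out = 13.9 × 3.073 / (47.0 + 3.073) = 13.9 × 3.073/50.07 = 0.853 V.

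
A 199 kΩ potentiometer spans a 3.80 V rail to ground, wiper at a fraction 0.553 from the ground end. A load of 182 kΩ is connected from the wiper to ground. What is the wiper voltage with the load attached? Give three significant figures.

V ≈ 1.65 V

The wiper splits the pot into (1−α)R = 88.95 kΩ above and αR = 110.0 kΩ below.
Lower section ‖ load = 68.58 kΩ.
V_wiper = 3.80 × 68.58/(88.95 + 68.58) = 1.65 V.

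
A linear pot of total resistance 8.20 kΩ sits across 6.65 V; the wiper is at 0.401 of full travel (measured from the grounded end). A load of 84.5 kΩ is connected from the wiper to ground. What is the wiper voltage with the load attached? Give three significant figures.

The wiper splits the pot into (1−α)R = 4.912 kΩ above and αR = 3.288 kΩ below.
Lower section ‖ load = 3.165 kΩ.
V_wiper = 6.65 × 3.165/(4.912 + 3.165) = 2.61 V.

V ≈ 2.61 V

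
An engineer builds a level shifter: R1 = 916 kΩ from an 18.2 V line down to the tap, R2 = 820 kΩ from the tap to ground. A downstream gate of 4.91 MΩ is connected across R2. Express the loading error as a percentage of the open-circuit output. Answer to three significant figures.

8.10 %

Unloaded V = 18.2 × 820/1736 = 8.5968 V.
Loaded: R2‖R_L = 702.7 kΩ, giving V = 18.2 × 702.7/1619 = 7.9006 V.
Drop = (8.5968 − 7.9006) / 8.5968 = 8.10 %.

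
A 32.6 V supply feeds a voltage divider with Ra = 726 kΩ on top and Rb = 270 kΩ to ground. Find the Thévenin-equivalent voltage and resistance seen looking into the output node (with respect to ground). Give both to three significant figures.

V_th = 8.84 V, R_th = 197 kΩ

V_th is the open-circuit tap voltage: 32.6 × 270/(726 + 270) = 8.84 V.
With the supply zeroed, Ra and Rb appear in parallel from the tap: R_th = Ra‖Rb = (726 × 270)/996.0 = 197 kΩ.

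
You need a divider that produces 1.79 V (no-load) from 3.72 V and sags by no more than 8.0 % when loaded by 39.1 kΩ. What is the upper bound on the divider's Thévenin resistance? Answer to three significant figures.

R_th ≤ 3.40 kΩ

Loading drop = R_th/(R_th + R_L) ≤ 0.0800, so R_th ≤ R_L · ε/(1−ε) = 39.1 kΩ × 0.0800/0.9200 = 3.40 kΩ.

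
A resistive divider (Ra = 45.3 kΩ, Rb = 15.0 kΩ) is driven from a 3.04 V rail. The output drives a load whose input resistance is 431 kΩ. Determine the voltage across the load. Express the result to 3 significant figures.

The load sits in parallel with Rb: Rb‖R_L = (15.0 × 431) / (15.0 + 431) = 14.50 kΩ.
V_out = 3.04 × 14.50 / (45.3 + 14.50) = 3.04 × 14.50/59.80 = 0.737 V.

V_out ≈ 0.737 V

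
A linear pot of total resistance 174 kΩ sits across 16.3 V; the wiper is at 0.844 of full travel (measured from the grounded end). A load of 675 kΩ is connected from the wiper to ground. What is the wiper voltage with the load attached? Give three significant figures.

V ≈ 13.3 V

The wiper splits the pot into (1−α)R = 27.14 kΩ above and αR = 146.9 kΩ below.
Lower section ‖ load = 120.6 kΩ.
V_wiper = 16.3 × 120.6/(27.14 + 120.6) = 13.3 V.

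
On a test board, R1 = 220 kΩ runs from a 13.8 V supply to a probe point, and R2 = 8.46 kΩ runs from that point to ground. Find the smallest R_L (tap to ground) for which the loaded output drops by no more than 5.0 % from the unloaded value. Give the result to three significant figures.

R_L(min) ≈ 155 kΩ

Output resistance R_th = R1‖R2 = (220 × 8.46)/228.5 = 8.147 kΩ.
The fractional drop is R_th/(R_th + R_L); requiring this ≤ 0.0500 gives R_L ≥ R_th(1/0.0500 − 1) = 8.147 × 19.00 = 155 kΩ.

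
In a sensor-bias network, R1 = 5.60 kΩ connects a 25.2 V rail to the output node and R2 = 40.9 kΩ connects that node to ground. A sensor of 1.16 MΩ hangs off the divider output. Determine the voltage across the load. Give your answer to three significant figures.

The load sits in parallel with R2: R2‖R_L = (40.9 × 1160) / (40.9 + 1160) = 39.51 kΩ.
V_out = 25.2 × 39.51 / (5.60 + 39.51) = 25.2 × 39.51/45.11 = 22.1 V.

V_out ≈ 22.1 V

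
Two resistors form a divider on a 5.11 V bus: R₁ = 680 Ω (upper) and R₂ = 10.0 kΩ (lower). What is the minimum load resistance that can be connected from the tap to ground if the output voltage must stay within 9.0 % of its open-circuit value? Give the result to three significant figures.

R_L(min) ≈ 6.44 kΩ

Output resistance R_th = R₁‖R₂ = (680 × 10000)/10680 = 636.7 Ω.
The fractional drop is R_th/(R_th + R_L); requiring this ≤ 0.0900 gives R_L ≥ R_th(1/0.0900 − 1) = 636.7 × 10.11 = 6.44 kΩ.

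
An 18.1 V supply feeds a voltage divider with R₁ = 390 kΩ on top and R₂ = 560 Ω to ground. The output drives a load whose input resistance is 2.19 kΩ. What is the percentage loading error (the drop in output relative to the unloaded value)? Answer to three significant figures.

20.3 %

Unloaded V = 18.1 × 560/390600 = 0.02595 V.
Loaded: R₂‖R_L = 446.0 Ω, giving V = 18.1 × 446.0/390400 = 0.02067 V.
Drop = (0.02595 − 0.02067) / 0.02595 = 20.3 %.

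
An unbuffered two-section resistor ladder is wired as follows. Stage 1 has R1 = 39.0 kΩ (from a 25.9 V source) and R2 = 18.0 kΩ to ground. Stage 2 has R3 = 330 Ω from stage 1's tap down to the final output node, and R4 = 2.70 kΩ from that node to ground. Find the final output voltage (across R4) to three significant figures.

Stage 2 presents R3+R4 = 3030 Ω as a load on stage 1's tap.
Stage 1's lower leg becomes R2‖(R3+R4) = 2593 Ω, so V_mid = 25.9 × 2593/41590 = 1.615 V.
Stage 2 is itself unloaded: V_out = V_mid × R4/(R3+R4) = 1.615 × 2700/3030 = 1.44 V.

V_out ≈ 1.44 V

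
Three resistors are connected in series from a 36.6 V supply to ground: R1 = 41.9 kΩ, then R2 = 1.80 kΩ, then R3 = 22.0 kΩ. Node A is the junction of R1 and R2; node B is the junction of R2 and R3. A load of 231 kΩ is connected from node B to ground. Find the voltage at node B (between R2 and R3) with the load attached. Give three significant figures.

V ≈ 11.5 V

At node B, R3 is in parallel with the load: R3‖R_L = 20.09 kΩ.
Below node A the resistance is R2 + (R3‖R_L) = 21.89 kΩ, so V_A = 36.6 × 21.89/63.79 = 12.56 V.
Then V_B = V_A × (R3‖R_L)/(R2 + R3‖R_L) = 12.56 × 20.09/21.89 = 11.5 V.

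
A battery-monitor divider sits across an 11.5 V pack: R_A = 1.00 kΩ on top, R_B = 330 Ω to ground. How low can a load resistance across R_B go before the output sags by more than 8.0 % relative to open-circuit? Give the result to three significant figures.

Output resistance R_th = R_A‖R_B = (1000 × 330)/1330 = 248.1 Ω.
The fractional drop is R_th/(R_th + R_L); requiring this ≤ 0.0800 gives R_L ≥ R_th(1/0.0800 − 1) = 248.1 × 11.50 = 2.85 kΩ.

R_L(min) ≈ 2.85 kΩ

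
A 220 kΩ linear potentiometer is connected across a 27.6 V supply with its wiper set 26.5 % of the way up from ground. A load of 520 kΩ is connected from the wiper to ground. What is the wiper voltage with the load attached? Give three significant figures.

The wiper splits the pot into (1−α)R = 161.7 kΩ above and αR = 58.30 kΩ below.
Lower section ‖ load = 52.42 kΩ.
V_wiper = 27.6 × 52.42/(161.7 + 52.42) = 6.76 V.

V ≈ 6.76 V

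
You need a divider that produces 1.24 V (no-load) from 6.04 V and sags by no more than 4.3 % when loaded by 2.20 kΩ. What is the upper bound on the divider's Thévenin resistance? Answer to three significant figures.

R_th ≤ 98.9 Ω

Loading drop = R_th/(R_th + R_L) ≤ 0.0430, so R_th ≤ R_L · ε/(1−ε) = 2.20 kΩ × 0.0430/0.9570 = 98.9 Ω.
(Any R1, R2 with R2/(R1+R2) = 0.205 and R1‖R2 ≤ 98.9 Ω will meet the spec.)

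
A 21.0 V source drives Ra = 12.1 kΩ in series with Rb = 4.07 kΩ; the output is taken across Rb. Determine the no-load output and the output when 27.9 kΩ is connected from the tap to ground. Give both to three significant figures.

Unloaded: 5.29 V; loaded: 4.77 V

Open-circuit: V = 21.0 × 4.07/(12.1 + 4.07) = 5.29 V.
With the load, Rb becomes Rb‖R_L = 3.552 kΩ, so V = 21.0 × 3.552/15.65 = 4.77 V.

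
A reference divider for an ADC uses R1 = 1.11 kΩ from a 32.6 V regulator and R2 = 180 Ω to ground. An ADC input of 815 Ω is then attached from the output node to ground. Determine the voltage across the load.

The load sits in parallel with R2: R2‖R_L = (180 × 815) / (180 + 815) = 147.4 Ω.
V_out = 32.6 × 147.4 / (1110 + 147.4) = 32.6 × 147.4/1257 = 3.82 V.

V_out ≈ 3.82 V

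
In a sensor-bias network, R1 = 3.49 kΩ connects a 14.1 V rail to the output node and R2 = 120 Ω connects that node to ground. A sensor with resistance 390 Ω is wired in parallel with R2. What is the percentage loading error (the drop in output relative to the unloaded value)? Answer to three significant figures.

The divider's output (Thévenin) resistance is R1‖R2 = 116.0 Ω.
Fractional drop under load = R_th/(R_th + R_L) = 116.0 / (116.0 + 390) = 0.2293.
So the output falls by 22.9 %.

22.9 %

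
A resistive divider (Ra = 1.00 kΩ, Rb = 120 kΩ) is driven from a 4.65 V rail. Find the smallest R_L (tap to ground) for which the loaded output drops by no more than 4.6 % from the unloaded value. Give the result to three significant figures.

R_L(min) ≈ 20.6 kΩ

Output resistance R_th = Ra‖Rb = (1000 × 120000)/121000 = 991.7 Ω.
The fractional drop is R_th/(R_th + R_L); requiring this ≤ 0.0460 gives R_L ≥ R_th(1/0.0460 − 1) = 991.7 × 20.74 = 20.6 kΩ.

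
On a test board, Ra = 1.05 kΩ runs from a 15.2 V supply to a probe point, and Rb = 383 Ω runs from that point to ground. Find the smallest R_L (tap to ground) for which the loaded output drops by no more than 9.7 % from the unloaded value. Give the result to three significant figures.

R_L(min) ≈ 2.61 kΩ

Output resistance R_th = Ra‖Rb = (1050 × 383)/1433 = 280.6 Ω.
The fractional drop is R_th/(R_th + R_L); requiring this ≤ 0.0970 gives R_L ≥ R_th(1/0.0970 − 1) = 280.6 × 9.309 = 2.61 kΩ.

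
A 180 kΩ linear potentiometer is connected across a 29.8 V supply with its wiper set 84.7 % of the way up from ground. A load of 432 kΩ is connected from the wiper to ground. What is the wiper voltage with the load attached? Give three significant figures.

The wiper splits the pot into (1−α)R = 27.54 kΩ above and αR = 152.5 kΩ below.
Lower section ‖ load = 112.7 kΩ.
V_wiper = 29.8 × 112.7/(27.54 + 112.7) = 23.9 V.

V ≈ 23.9 V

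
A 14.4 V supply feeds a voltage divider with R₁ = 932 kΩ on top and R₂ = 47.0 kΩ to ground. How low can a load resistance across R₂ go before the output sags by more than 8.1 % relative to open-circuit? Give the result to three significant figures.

Output resistance R_th = R₁‖R₂ = (932 × 47.0)/979.0 = 44.74 kΩ.
The fractional drop is R_th/(R_th + R_L); requiring this ≤ 0.0810 gives R_L ≥ R_th(1/0.0810 − 1) = 44.74 × 11.35 = 508 kΩ.

R_L(min) ≈ 508 kΩ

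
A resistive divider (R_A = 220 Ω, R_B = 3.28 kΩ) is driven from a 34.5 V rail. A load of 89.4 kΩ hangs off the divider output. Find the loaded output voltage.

The load sits in parallel with R_B: R_B‖R_L = (3280 × 89400) / (3280 + 89400) = 3164 Ω.
V_out = 34.5 × 3164 / (220 + 3164) = 34.5 × 3164/3384 = 32.3 V.
(Unloaded it would have been 32.3 V.)

V_out ≈ 32.3 V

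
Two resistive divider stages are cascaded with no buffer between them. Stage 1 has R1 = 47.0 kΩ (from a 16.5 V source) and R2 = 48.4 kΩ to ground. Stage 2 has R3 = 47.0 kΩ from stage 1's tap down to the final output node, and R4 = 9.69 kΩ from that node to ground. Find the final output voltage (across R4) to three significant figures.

Stage 2 presents R3+R4 = 56.69 kΩ as a load on stage 1's tap.
Stage 1's lower leg becomes R2‖(R3+R4) = 26.11 kΩ, so V_mid = 16.5 × 26.11/73.11 = 5.893 V.
Stage 2 is itself unloaded: V_out = V_mid × R4/(R3+R4) = 5.893 × 9.69/56.69 = 1.01 V.

V_out ≈ 1.01 V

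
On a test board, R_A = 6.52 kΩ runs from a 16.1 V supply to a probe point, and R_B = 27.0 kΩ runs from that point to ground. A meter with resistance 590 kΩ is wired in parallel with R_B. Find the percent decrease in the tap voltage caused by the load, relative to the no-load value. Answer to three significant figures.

The divider's output (Thévenin) resistance is R_A‖R_B = 5.252 kΩ.
Fractional drop under load = R_th/(R_th + R_L) = 5.252 / (5.252 + 590) = 0.008823.
So the output falls by 0.882 %.

0.882 %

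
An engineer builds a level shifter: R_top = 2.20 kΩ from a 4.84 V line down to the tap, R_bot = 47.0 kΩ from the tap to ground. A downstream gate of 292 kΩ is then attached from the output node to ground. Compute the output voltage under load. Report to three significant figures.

The load sits in parallel with R_bot: R_bot‖R_L = (47.0 × 292) / (47.0 + 292) = 40.48 kΩ.
V_out = 4.84 × 40.48 / (2.20 + 40.48) = 4.84 × 40.48/42.68 = 4.59 V.
(Unloaded it would have been 4.62 V.)

V_out ≈ 4.59 V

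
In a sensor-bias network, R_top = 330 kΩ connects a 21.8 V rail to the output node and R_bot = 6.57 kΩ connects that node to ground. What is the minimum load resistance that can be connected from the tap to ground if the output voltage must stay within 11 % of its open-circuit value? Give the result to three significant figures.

R_L(min) ≈ 52.1 kΩ

Output resistance R_th = R_top‖R_bot = (330 × 6.57)/336.6 = 6.442 kΩ.
The fractional drop is R_th/(R_th + R_L); requiring this ≤ 0.110 gives R_L ≥ R_th(1/0.110 − 1) = 6.442 × 8.091 = 52.1 kΩ.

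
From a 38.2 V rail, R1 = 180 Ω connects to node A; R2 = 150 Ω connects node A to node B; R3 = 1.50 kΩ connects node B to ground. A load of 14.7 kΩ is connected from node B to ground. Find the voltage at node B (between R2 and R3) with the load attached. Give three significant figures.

At node B, R3 is in parallel with the load: R3‖R_L = 1361 Ω.
Below node A the resistance is R2 + (R3‖R_L) = 1511 Ω, so V_A = 38.2 × 1511/1691 = 34.13 V.
Then V_B = V_A × (R3‖R_L)/(R2 + R3‖R_L) = 34.13 × 1361/1511 = 30.7 V.

V ≈ 30.7 V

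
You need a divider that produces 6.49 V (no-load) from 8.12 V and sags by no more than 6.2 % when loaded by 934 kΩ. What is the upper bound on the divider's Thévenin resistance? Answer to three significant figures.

R_th ≤ 61.7 kΩ

Loading drop = R_th/(R_th + R_L) ≤ 0.0620, so R_th ≤ R_L · ε/(1−ε) = 934 kΩ × 0.0620/0.9380 = 61.7 kΩ.
(Any R1, R2 with R2/(R1+R2) = 0.799 and R1‖R2 ≤ 61.7 kΩ will meet the spec.)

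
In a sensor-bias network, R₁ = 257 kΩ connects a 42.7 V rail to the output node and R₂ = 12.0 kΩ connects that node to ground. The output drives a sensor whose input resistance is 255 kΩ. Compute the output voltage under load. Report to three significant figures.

V_out ≈ 1.82 V

The load sits in parallel with R₂: R₂‖R_L = (12.0 × 255) / (12.0 + 255) = 11.46 kΩ.
V_out = 42.7 × 11.46 / (257 + 11.46) = 42.7 × 11.46/268.5 = 1.82 V.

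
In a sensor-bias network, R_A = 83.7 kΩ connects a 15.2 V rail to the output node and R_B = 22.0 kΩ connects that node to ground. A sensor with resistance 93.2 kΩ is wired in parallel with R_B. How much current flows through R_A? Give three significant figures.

I ≈ 0.150 mA

R_B‖R_L = 17.80 kΩ, so the source sees R_A + R_B‖R_L = 101.5 kΩ.
I = 15.2 V / 101.5 kΩ = 0.150 mA.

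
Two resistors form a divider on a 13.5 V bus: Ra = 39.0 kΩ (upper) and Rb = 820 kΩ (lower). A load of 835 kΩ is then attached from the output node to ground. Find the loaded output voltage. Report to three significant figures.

The load sits in parallel with Rb: Rb‖R_L = (820 × 835) / (820 + 835) = 413.7 kΩ.
V_out = 13.5 × 413.7 / (39.0 + 413.7) = 13.5 × 413.7/452.7 = 12.3 V.

V_out ≈ 12.3 V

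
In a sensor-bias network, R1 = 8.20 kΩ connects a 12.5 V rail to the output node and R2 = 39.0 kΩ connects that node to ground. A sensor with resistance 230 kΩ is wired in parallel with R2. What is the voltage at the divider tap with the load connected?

The load sits in parallel with R2: R2‖R_L = (39.0 × 230) / (39.0 + 230) = 33.35 kΩ.
V_out = 12.5 × 33.35 / (8.20 + 33.35) = 12.5 × 33.35/41.55 = 10.0 V.
(Unloaded it would have been 10.3 V.)

V_out ≈ 10.0 V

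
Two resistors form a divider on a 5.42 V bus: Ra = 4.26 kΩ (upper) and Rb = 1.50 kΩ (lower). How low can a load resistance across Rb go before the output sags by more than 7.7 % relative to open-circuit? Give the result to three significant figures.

Output resistance R_th = Ra‖Rb = (4.26 × 1.50)/5.760 = 1.109 kΩ.
The fractional drop is R_th/(R_th + R_L); requiring this ≤ 0.0770 gives R_L ≥ R_th(1/0.0770 − 1) = 1.109 × 11.99 = 13.3 kΩ.

R_L(min) ≈ 13.3 kΩ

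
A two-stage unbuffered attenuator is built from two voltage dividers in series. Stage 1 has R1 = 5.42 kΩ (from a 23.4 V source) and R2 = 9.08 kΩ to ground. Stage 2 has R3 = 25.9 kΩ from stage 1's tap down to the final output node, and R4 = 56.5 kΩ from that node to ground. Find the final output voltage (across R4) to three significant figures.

V_out ≈ 9.65 V

Stage 2 presents R3+R4 = 82.40 kΩ as a load on stage 1's tap.
Stage 1's lower leg becomes R2‖(R3+R4) = 8.179 kΩ, so V_mid = 23.4 × 8.179/13.60 = 14.07 V.
Stage 2 is itself unloaded: V_out = V_mid × R4/(R3+R4) = 14.07 × 56.5/82.40 = 9.65 V.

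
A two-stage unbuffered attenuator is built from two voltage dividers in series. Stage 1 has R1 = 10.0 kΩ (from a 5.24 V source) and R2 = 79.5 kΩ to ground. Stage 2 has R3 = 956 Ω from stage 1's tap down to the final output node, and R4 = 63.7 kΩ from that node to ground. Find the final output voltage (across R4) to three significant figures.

Stage 2 presents R3+R4 = 64660 Ω as a load on stage 1's tap.
Stage 1's lower leg becomes R2‖(R3+R4) = 35660 Ω, so V_mid = 5.24 × 35660/45660 = 4.092 V.
Stage 2 is itself unloaded: V_out = V_mid × R4/(R3+R4) = 4.092 × 63700/64660 = 4.03 V.

V_out ≈ 4.03 V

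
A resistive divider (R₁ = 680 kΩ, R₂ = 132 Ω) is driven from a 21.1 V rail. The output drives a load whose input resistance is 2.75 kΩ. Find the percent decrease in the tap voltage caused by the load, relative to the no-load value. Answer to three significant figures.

The divider's output (Thévenin) resistance is R₁‖R₂ = 132.0 Ω.
Fractional drop under load = R_th/(R_th + R_L) = 132.0 / (132.0 + 2750) = 0.04579.
So the output falls by 4.58 %.

4.58 %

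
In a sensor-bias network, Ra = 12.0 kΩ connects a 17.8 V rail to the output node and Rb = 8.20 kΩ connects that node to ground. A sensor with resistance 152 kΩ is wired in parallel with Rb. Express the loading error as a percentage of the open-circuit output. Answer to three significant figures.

3.11 %

The divider's output (Thévenin) resistance is Ra‖Rb = 4.871 kΩ.
Fractional drop under load = R_th/(R_th + R_L) = 4.871 / (4.871 + 152) = 0.03105.
So the output falls by 3.11 %.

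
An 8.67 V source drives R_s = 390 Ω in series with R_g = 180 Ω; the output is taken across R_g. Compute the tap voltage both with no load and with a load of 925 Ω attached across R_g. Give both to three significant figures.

Unloaded: 2.74 V; loaded: 2.42 V

Open-circuit: V = 8.67 × 180/(390 + 180) = 2.74 V.
With the load, R_g becomes R_g‖R_L = 150.7 Ω, so V = 8.67 × 150.7/540.7 = 2.42 V.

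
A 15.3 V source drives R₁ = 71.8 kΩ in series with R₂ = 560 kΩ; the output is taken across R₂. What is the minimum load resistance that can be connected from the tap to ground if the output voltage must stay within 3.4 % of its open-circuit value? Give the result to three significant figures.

Output resistance R_th = R₁‖R₂ = (71.8 × 560)/631.8 = 63.64 kΩ.
The fractional drop is R_th/(R_th + R_L); requiring this ≤ 0.0340 gives R_L ≥ R_th(1/0.0340 − 1) = 63.64 × 28.41 = 1.81 MΩ.

R_L(min) ≈ 1.81 MΩ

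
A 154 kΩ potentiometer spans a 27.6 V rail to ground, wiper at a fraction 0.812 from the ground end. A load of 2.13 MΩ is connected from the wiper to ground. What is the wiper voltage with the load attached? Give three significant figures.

V ≈ 22.2 V

The wiper splits the pot into (1−α)R = 28.95 kΩ above and αR = 125.0 kΩ below.
Lower section ‖ load = 118.1 kΩ.
V_wiper = 27.6 × 118.1/(28.95 + 118.1) = 22.2 V.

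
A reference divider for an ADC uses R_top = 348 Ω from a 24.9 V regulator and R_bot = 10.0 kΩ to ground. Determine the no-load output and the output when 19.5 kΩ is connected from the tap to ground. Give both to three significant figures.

Open-circuit: V = 24.9 × 10000/(348 + 10000) = 24.1 V.
With the load, R_bot becomes R_bot‖R_L = 6610 Ω, so V = 24.9 × 6610/6958 = 23.7 V.

Unloaded: 24.1 V; loaded: 23.7 V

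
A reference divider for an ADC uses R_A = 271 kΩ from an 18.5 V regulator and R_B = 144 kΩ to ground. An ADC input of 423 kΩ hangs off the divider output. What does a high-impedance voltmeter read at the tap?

The load sits in parallel with R_B: R_B‖R_L = (144 × 423) / (144 + 423) = 107.4 kΩ.
V_out = 18.5 × 107.4 / (271 + 107.4) = 18.5 × 107.4/378.4 = 5.25 V.

V_out ≈ 5.25 V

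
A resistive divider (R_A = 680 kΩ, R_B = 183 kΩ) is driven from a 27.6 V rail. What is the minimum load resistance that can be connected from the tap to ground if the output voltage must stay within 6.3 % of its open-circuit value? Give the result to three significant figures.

Output resistance R_th = R_A‖R_B = (680 × 183)/863.0 = 144.2 kΩ.
The fractional drop is R_th/(R_th + R_L); requiring this ≤ 0.0630 gives R_L ≥ R_th(1/0.0630 − 1) = 144.2 × 14.87 = 2.14 MΩ.

R_L(min) ≈ 2.14 MΩ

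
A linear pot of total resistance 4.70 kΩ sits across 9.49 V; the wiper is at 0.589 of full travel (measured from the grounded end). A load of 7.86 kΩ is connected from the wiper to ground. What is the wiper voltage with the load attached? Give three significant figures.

V ≈ 4.88 V

The wiper splits the pot into (1−α)R = 1.932 kΩ above and αR = 2.768 kΩ below.
Lower section ‖ load = 2.047 kΩ.
V_wiper = 9.49 × 2.047/(1.932 + 2.047) = 4.88 V.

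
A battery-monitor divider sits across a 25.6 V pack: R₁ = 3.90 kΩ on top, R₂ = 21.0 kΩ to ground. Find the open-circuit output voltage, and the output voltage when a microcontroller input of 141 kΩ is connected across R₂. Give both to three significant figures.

Open-circuit: V = 25.6 × 21.0/(3.90 + 21.0) = 21.6 V.
With the load, R₂ becomes R₂‖R_L = 18.28 kΩ, so V = 25.6 × 18.28/22.18 = 21.1 V.

Unloaded: 21.6 V; loaded: 21.1 V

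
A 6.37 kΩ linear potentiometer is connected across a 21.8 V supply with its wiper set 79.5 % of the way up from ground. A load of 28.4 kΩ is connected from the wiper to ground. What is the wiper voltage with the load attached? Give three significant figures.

The wiper splits the pot into (1−α)R = 1.306 kΩ above and αR = 5.064 kΩ below.
Lower section ‖ load = 4.298 kΩ.
V_wiper = 21.8 × 4.298/(1.306 + 4.298) = 16.7 V.

V ≈ 16.7 V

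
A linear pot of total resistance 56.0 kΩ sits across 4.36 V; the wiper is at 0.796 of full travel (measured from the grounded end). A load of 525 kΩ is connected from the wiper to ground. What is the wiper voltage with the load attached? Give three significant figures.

The wiper splits the pot into (1−α)R = 11.42 kΩ above and αR = 44.58 kΩ below.
Lower section ‖ load = 41.09 kΩ.
V_wiper = 4.36 × 41.09/(11.42 + 41.09) = 3.41 V.

V ≈ 3.41 V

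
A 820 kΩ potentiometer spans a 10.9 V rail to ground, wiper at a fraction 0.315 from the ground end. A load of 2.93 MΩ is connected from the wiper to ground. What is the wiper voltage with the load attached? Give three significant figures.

The wiper splits the pot into (1−α)R = 561.7 kΩ above and αR = 258.3 kΩ below.
Lower section ‖ load = 237.4 kΩ.
V_wiper = 10.9 × 237.4/(561.7 + 237.4) = 3.24 V.

V ≈ 3.24 V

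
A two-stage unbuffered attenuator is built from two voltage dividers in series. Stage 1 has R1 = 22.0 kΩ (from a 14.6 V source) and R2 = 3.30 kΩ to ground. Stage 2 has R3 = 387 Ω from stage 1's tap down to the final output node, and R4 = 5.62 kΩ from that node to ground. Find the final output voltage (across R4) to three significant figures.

V_out ≈ 1.21 V

Stage 2 presents R3+R4 = 6007 Ω as a load on stage 1's tap.
Stage 1's lower leg becomes R2‖(R3+R4) = 2130 Ω, so V_mid = 14.6 × 2130/24130 = 1.289 V.
Stage 2 is itself unloaded: V_out = V_mid × R4/(R3+R4) = 1.289 × 5620/6007 = 1.21 V.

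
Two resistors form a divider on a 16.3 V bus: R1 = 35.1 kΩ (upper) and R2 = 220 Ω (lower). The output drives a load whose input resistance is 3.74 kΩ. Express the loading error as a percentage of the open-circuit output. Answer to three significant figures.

The divider's output (Thévenin) resistance is R1‖R2 = 218.6 Ω.
Fractional drop under load = R_th/(R_th + R_L) = 218.6 / (218.6 + 3740) = 0.05523.
So the output falls by 5.52 %.

5.52 %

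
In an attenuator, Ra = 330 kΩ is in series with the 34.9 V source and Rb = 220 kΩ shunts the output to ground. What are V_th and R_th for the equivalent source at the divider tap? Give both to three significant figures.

V_th = 14.0 V, R_th = 132 kΩ

V_th is the open-circuit tap voltage: 34.9 × 220/(330 + 220) = 14.0 V.
With the supply zeroed, Ra and Rb appear in parallel from the tap: R_th = Ra‖Rb = (330 × 220)/550.0 = 132 kΩ.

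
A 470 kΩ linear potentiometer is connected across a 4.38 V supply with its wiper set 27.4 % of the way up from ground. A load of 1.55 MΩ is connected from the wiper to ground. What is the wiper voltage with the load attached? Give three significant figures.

V ≈ 1.13 V

The wiper splits the pot into (1−α)R = 341.2 kΩ above and αR = 128.8 kΩ below.
Lower section ‖ load = 118.9 kΩ.
V_wiper = 4.38 × 118.9/(341.2 + 118.9) = 1.13 V.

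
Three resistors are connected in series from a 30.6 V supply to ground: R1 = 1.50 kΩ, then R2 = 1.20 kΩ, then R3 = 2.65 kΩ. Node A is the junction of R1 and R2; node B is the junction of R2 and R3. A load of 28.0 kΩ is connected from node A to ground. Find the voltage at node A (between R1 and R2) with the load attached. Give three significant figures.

Below node A the series string R2+R3 = 3.850 kΩ sits in parallel with the 28.0 kΩ load: 3.385 kΩ.
V_A = 30.6 × 3.385/(1.50 + 3.385) = 21.2 V.

V ≈ 21.2 V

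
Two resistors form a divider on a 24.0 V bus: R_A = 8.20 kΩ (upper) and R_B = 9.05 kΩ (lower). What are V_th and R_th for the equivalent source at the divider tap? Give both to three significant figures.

V_th = 12.6 V, R_th = 4.30 kΩ

V_th is the open-circuit tap voltage: 24.0 × 9.05/(8.20 + 9.05) = 12.6 V.
With the supply zeroed, R_A and R_B appear in parallel from the tap: R_th = R_A‖R_B = (8.20 × 9.05)/17.25 = 4.30 kΩ.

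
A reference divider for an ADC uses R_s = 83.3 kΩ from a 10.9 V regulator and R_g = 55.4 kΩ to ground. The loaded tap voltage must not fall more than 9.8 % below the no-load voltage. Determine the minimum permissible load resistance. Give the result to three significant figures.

Output resistance R_th = R_s‖R_g = (83.3 × 55.4)/138.7 = 33.27 kΩ.
The fractional drop is R_th/(R_th + R_L); requiring this ≤ 0.0980 gives R_L ≥ R_th(1/0.0980 − 1) = 33.27 × 9.204 = 306 kΩ.

R_L(min) ≈ 306 kΩ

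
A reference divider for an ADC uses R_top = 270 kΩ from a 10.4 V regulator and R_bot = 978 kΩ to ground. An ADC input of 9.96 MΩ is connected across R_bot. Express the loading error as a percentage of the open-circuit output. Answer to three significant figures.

The divider's output (Thévenin) resistance is R_top‖R_bot = 211.6 kΩ.
Fractional drop under load = R_th/(R_th + R_L) = 211.6 / (211.6 + 9960) = 0.02080.
So the output falls by 2.08 %.

2.08 %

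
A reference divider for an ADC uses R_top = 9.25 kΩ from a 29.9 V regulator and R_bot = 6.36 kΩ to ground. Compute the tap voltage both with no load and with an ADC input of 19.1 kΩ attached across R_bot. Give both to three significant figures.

Unloaded: 12.2 V; loaded: 10.2 V

Open-circuit: V = 29.9 × 6.36/(9.25 + 6.36) = 12.2 V.
With the load, R_bot becomes R_bot‖R_L = 4.771 kΩ, so V = 29.9 × 4.771/14.02 = 10.2 V.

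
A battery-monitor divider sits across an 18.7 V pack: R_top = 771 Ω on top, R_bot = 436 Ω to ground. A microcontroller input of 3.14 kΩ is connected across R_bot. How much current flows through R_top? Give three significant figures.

I ≈ 16.2 mA

R_bot‖R_L = 382.8 Ω, so the source sees R_top + R_bot‖R_L = 1154 Ω.
I = 18.7 V / 1154 Ω = 16.2 mA.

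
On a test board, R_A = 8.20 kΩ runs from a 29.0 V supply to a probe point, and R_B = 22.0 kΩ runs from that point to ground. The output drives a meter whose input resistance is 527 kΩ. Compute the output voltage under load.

V_out ≈ 20.9 V

The load sits in parallel with R_B: R_B‖R_L = (22.0 × 527) / (22.0 + 527) = 21.12 kΩ.
V_out = 29.0 × 21.12 / (8.20 + 21.12) = 29.0 × 21.12/29.32 = 20.9 V.
(Unloaded it would have been 21.1 V.)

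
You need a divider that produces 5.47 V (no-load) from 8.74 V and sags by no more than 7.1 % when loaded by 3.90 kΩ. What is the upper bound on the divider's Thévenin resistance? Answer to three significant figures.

R_th ≤ 298 Ω

Loading drop = R_th/(R_th + R_L) ≤ 0.0710, so R_th ≤ R_L · ε/(1−ε) = 3.90 kΩ × 0.0710/0.9290 = 298 Ω.
(Any R1, R2 with R2/(R1+R2) = 0.626 and R1‖R2 ≤ 298 Ω will meet the spec.)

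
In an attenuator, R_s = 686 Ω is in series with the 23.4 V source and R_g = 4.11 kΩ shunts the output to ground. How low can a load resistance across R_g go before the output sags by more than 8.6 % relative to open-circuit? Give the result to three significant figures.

R_L(min) ≈ 6.25 kΩ

Output resistance R_th = R_s‖R_g = (686 × 4110)/4796 = 587.9 Ω.
The fractional drop is R_th/(R_th + R_L); requiring this ≤ 0.0860 gives R_L ≥ R_th(1/0.0860 − 1) = 587.9 × 10.63 = 6.25 kΩ.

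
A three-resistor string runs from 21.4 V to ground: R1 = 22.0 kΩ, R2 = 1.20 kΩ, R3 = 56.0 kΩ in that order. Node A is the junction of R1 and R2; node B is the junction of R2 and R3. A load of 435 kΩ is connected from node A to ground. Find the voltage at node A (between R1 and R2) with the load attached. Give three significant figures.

Below node A the series string R2+R3 = 57.20 kΩ sits in parallel with the 435 kΩ load: 50.55 kΩ.
V_A = 21.4 × 50.55/(22.0 + 50.55) = 14.9 V.

V ≈ 14.9 V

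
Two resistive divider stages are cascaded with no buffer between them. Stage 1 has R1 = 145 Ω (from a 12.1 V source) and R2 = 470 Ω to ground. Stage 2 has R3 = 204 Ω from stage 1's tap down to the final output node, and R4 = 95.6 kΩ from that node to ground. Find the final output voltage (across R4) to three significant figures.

Stage 2 presents R3+R4 = 95800 Ω as a load on stage 1's tap.
Stage 1's lower leg becomes R2‖(R3+R4) = 467.7 Ω, so V_mid = 12.1 × 467.7/612.7 = 9.236 V.
Stage 2 is itself unloaded: V_out = V_mid × R4/(R3+R4) = 9.236 × 95600/95800 = 9.22 V.

V_out ≈ 9.22 V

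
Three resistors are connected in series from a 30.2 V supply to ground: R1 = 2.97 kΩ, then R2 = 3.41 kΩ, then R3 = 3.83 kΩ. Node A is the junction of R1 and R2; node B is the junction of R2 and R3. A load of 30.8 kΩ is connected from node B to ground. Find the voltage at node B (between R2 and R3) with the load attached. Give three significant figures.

V ≈ 10.5 V

At node B, R3 is in parallel with the load: R3‖R_L = 3.406 kΩ.
Below node A the resistance is R2 + (R3‖R_L) = 6.816 kΩ, so V_A = 30.2 × 6.816/9.786 = 21.03 V.
Then V_B = V_A × (R3‖R_L)/(R2 + R3‖R_L) = 21.03 × 3.406/6.816 = 10.5 V.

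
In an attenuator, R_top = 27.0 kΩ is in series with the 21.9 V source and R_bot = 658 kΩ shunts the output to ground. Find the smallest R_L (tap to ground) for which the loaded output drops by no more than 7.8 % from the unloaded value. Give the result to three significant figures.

R_L(min) ≈ 307 kΩ

Output resistance R_th = R_top‖R_bot = (27.0 × 658)/685.0 = 25.94 kΩ.
The fractional drop is R_th/(R_th + R_L); requiring this ≤ 0.0780 gives R_L ≥ R_th(1/0.0780 − 1) = 25.94 × 11.82 = 307 kΩ.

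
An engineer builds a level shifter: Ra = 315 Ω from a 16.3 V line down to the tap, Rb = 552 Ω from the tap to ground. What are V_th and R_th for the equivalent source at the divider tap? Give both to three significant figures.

V_th = 10.4 V, R_th = 201 Ω

V_th is the open-circuit tap voltage: 16.3 × 552/(315 + 552) = 10.4 V.
With the supply zeroed, Ra and Rb appear in parallel from the tap: R_th = Ra‖Rb = (315 × 552)/867.0 = 201 Ω.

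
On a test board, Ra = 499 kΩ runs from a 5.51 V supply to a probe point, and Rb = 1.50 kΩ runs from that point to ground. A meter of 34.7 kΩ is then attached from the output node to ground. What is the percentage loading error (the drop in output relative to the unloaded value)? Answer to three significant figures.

4.13 %

The divider's output (Thévenin) resistance is Ra‖Rb = 1.496 kΩ.
Fractional drop under load = R_th/(R_th + R_L) = 1.496 / (1.496 + 34.7) = 0.04132.
So the output falls by 4.13 %.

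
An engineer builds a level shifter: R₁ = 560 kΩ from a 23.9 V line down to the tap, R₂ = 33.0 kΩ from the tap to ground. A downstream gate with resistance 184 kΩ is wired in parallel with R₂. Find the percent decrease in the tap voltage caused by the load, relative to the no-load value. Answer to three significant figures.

Unloaded V = 23.9 × 33.0/593.0 = 1.3300 V.
Loaded: R₂‖R_L = 27.98 kΩ, giving V = 23.9 × 27.98/588.0 = 1.1374 V.
Drop = (1.3300 − 1.1374) / 1.3300 = 14.5 %.

14.5 %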